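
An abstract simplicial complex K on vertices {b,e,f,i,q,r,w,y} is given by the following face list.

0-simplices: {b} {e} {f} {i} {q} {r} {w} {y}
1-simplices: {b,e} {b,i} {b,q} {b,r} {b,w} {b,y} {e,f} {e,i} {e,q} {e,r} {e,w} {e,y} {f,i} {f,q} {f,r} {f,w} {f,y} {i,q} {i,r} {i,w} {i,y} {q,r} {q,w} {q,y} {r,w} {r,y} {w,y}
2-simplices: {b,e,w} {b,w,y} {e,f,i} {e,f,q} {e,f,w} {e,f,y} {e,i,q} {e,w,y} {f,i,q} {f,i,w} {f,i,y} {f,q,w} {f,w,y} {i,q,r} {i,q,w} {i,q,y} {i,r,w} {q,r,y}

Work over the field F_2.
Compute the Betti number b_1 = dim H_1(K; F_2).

n_0=8 n_1=27 n_2=18  [Z2]
∂1: piv[be,bi,bq,br,bw,by,ef] rk=7  ker:ei,eq,er,ew,ey,fi,fq,fr,fw,fy,iq,ir,iw,iy,qr,qw,qy,rw,ry,wy
∂2: piv[bew,bwy,efi,efq,efw,efy,eiq,ewy,fiw,fiy,fqw,iqr,iqy,irw,qry] rk=15  ker:fiq,fwy,iqw
b_1=(27−7)−15=5

b_1=5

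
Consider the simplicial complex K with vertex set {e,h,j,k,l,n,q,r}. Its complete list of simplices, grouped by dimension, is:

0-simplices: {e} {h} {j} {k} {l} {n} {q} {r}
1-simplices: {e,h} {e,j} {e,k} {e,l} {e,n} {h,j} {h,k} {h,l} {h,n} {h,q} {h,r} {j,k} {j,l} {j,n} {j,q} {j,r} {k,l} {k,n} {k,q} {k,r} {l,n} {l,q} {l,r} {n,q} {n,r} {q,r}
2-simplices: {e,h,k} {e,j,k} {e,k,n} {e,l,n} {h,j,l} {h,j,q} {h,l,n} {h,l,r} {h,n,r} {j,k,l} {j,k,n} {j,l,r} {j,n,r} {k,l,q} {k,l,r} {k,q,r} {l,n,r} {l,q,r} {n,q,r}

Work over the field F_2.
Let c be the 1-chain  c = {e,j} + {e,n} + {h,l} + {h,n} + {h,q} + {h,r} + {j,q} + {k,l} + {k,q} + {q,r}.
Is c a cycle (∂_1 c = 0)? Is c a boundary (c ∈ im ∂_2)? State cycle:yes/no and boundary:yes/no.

n_0=8 n_1=26 n_2=19  [Z2]
∂1: piv[eh,ej,ek,el,en,hq,hr] rk=7  ker:hj,hk,hl,hn,jk,jl,jn,jq,jr,kl,kn,kq,kr,ln,lq,lr,nq,nr,qr
∂2: piv[ehk,ejk,ekn,eln,hjl,hjq,hln,hlr,hnr,jkl,jkn,jlr,jnr,klq,klr,kqr,nqr] rk=17  ker:lnr,lqr
∂1c = 0
c vs im∂2: reduces to 0 ⇒ boundary

cycle:yes boundary:yes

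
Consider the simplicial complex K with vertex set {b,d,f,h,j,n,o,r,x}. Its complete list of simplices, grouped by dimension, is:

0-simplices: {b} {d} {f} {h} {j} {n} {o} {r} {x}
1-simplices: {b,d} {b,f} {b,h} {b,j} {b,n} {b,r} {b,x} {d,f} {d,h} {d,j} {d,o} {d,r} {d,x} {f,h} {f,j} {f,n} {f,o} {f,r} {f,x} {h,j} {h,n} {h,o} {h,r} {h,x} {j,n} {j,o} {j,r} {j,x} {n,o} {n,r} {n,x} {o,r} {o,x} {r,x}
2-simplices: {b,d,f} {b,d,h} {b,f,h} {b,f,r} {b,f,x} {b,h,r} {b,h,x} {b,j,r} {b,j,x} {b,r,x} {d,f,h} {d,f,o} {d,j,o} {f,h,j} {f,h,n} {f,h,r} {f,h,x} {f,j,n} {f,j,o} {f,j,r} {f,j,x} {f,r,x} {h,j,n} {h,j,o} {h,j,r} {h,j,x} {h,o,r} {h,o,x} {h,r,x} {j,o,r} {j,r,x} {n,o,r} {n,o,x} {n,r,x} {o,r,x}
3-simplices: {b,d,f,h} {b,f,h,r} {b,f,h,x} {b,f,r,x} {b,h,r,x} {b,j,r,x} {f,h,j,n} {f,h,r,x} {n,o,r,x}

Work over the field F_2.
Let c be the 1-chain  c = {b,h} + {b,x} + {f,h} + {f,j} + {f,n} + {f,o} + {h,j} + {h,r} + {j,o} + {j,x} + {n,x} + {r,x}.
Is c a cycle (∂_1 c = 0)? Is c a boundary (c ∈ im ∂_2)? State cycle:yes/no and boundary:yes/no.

n_0=9 n_1=34 n_2=35 n_3=9  [Z2]
∂1: piv[bd,bf,bh,bj,bn,br,bx,do] rk=8  ker:df,dh,dj,dr,dx,fh,fj,fn,fo,fr,fx,hj,hn,ho,hr,hx,jn,jo,jr,jx,no,nr,nx,or,ox,rx
∂2: piv[bdf,bdh,bfh,bfr,bfx,bhr,bhx,bjr,bjx,brx,dfo,djo,fhj,fhn,fjn,fjo,fjr,hjo,hor,hox,nor,nox] rk=22  ker:dfh,fhr,fhx,fjx,frx,hjn,hjr,hjx,hrx,jor,jrx,nrx,orx
∂3: piv[bdfh,bfhr,bfhx,bfrx,bhrx,bjrx,fhjn,norx] rk=8  ker:fhrx
∂1c = 0
c vs im∂2: residual ≠ 0 ⇒ not boundary

cycle:yes boundary:no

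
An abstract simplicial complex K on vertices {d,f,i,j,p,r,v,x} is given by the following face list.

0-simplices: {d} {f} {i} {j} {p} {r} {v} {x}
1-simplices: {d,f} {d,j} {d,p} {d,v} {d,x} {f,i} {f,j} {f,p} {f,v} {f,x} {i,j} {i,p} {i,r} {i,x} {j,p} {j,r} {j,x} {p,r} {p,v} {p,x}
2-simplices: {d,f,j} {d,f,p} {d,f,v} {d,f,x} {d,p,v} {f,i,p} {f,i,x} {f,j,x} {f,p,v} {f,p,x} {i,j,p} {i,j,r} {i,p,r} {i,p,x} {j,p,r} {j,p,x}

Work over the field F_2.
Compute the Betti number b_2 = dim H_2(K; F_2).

b_2=3

n_0=8 n_1=20 n_2=16  [Z2]
∂1: piv[df,dj,dp,dv,dx,fi,ir] rk=7  ker:fj,fp,fv,fx,ij,ip,ix,jp,jr,jx,pr,pv,px
∂2: piv[dfj,dfp,dfv,dfx,dpv,fip,fix,fjx,fpx,ijp,ijr,ipr,jpx] rk=13  ker:fpv,ipx,jpr
b_2=(16−13)−0=3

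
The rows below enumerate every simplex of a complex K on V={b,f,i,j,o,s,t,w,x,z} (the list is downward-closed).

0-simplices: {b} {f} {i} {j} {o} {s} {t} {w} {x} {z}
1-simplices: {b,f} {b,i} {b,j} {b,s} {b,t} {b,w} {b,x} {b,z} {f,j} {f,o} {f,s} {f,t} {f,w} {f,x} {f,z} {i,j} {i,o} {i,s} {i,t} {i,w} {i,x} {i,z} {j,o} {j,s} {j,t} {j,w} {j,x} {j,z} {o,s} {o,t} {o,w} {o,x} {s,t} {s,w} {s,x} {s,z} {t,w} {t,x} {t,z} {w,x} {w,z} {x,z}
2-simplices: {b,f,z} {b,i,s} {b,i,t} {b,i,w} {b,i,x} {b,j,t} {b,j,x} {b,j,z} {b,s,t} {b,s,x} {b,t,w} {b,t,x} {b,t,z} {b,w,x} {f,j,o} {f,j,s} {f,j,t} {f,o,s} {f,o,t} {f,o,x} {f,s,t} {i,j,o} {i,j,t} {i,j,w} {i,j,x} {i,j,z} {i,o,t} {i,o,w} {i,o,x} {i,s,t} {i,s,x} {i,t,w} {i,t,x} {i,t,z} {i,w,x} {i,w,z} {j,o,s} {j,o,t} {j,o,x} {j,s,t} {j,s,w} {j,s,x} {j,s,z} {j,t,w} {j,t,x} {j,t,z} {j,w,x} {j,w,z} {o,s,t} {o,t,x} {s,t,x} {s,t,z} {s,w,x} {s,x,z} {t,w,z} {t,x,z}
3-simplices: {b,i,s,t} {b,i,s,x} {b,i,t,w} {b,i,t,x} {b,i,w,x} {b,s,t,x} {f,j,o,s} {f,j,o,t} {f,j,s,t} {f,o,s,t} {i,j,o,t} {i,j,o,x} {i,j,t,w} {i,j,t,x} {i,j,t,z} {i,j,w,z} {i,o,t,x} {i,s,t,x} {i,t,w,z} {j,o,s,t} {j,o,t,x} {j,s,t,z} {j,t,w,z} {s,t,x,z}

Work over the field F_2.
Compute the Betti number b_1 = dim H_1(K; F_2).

n_0=10 n_1=42 n_2=56 n_3=24  [Z2]
∂1: piv[bf,bi,bj,bs,bt,bw,bx,bz,fo] rk=9  ker:fj,fs,ft,fw,fx,fz,ij,io,is,it,iw,ix,iz,jo,js,jt,jw,jx,jz,os,ot,ow,ox,st,sw,sx,sz,tw,tx,tz,wx,wz,xz
∂2: piv[bfz,bis,bit,biw,bix,bjt,bjx,bjz,bst,bsx,btw,btx,btz,bwx,fjo,fjs,fjt,fos,fot,fox,fst,ijo,ijt,ijw,ijz,iow,iox,iwz,jsw,jsz,sxz] rk=31  ker:ijx,iot,ist,isx,itw,itx,itz,iwx,jos,jot,jox,jst,jsx,jtw,jtx,jtz,jwx,jwz,ost,otx,stx,stz,swx,twz,txz
∂3: piv[bist,bisx,bitw,bitx,biwx,bstx,fjos,fjot,fjst,fost,ijot,ijox,ijtw,ijtx,ijtz,ijwz,iotx,itwz,jstz,stxz] rk=20  ker:istx,jost,jotx,jtwz
b_1=(42−9)−31=2

b_1=2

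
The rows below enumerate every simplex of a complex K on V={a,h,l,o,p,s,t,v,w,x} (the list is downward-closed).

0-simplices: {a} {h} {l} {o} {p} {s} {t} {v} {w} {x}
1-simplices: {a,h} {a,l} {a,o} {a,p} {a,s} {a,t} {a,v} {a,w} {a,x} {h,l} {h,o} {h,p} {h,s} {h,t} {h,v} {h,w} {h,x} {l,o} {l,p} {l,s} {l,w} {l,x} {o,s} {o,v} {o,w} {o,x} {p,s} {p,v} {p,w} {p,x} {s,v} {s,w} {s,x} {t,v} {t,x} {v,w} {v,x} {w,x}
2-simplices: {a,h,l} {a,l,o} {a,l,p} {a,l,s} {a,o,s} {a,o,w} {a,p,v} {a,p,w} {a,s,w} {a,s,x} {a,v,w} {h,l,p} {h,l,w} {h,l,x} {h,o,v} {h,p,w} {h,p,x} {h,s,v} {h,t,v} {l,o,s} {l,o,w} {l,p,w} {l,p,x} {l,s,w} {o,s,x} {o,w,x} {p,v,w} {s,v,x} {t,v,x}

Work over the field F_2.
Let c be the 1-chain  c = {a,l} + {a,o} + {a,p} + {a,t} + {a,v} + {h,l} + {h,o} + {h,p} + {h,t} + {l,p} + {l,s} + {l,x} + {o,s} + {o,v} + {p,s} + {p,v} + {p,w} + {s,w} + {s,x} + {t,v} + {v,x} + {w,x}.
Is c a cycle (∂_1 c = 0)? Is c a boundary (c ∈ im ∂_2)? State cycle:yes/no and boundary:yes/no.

n_0=10 n_1=38 n_2=29  [Z2]
∂1: piv[ah,al,ao,ap,as,at,av,aw,ax] rk=9  ker:hl,ho,hp,hs,ht,hv,hw,hx,lo,lp,ls,lw,lx,os,ov,ow,ox,ps,pv,pw,px,sv,sw,sx,tv,tx,vw,vx,wx
∂2: piv[ahl,alo,alp,als,aos,aow,apv,apw,asw,asx,avw,hlp,hlw,hlx,hov,hpw,hpx,hsv,htv,osx,owx,svx,tvx] rk=23  ker:los,low,lpw,lpx,lsw,pvw
∂1c = {a} + {l} + {s} + {t} + {v} + {w}

cycle:no boundary:no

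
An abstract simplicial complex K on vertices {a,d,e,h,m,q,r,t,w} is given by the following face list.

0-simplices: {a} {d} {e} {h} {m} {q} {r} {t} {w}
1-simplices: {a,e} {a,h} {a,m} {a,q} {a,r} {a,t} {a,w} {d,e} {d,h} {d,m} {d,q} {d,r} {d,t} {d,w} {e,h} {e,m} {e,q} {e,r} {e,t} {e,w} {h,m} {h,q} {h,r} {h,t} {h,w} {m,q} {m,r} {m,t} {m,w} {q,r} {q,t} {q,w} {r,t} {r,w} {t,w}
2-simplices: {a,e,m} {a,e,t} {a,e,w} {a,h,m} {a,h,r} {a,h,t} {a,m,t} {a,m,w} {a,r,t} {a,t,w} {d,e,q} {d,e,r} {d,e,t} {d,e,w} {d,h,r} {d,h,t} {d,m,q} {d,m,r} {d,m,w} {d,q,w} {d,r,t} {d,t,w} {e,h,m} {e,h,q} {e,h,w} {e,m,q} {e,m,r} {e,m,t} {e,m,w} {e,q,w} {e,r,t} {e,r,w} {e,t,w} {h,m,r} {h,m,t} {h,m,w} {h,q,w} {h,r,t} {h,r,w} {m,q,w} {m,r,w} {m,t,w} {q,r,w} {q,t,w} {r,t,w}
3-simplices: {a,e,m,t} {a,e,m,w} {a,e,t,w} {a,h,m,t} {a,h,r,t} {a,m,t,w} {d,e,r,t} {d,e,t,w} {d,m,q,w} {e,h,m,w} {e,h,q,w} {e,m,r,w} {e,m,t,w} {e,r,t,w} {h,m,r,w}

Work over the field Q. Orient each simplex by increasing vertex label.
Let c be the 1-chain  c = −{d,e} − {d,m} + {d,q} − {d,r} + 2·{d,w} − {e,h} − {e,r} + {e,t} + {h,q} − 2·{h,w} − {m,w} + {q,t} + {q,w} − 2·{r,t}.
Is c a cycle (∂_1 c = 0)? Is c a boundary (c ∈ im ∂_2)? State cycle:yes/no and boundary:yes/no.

cycle:yes boundary:yes

n_0=9 n_1=35 n_2=45 n_3=15  [Q]
∂1: piv[ae,ah,am,aq,ar,at,aw,de] rk=8  ker:dh,dm,dq,dr,dt,dw,eh,em,eq,er,et,ew,hm,hq,hr,ht,hw,mq,mr,mt,mw,qr,qt,qw,rt,rw,tw
∂2: piv[aem,aet,aew,ahm,ahr,aht,amt,amw,art,atw,deq,der,det,dew,dhr,dht,dmq,dmr,dmw,dqw,ehm,ehq,ehw,erw,qrw,qtw] rk=26  ker:drt,dtw,emq,emr,emt,emw,eqw,ert,etw,hmr,hmt,hmw,hqw,hrt,hrw,mqw,mrw,mtw,rtw
∂3: piv[aemt,aemw,aetw,ahmt,ahrt,amtw,dert,detw,dmqw,ehmw,ehqw,emrw,ertw,hmrw] rk=14  ker:emtw
∂1c = 0
c vs im∂2: reduces to 0 ⇒ boundary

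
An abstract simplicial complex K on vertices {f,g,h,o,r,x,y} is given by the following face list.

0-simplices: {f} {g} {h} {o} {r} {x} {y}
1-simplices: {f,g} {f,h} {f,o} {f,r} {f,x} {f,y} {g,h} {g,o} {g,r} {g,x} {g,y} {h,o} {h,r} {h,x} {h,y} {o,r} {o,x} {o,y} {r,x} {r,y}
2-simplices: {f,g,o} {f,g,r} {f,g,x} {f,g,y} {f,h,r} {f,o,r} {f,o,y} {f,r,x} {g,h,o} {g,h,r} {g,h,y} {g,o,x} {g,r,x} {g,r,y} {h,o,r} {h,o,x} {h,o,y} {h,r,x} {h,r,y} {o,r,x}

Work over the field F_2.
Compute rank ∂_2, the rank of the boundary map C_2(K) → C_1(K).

rank∂_2=14

n_0=7 n_1=20 n_2=20  [Z2]
∂1: piv[fg,fh,fo,fr,fx,fy] rk=6  ker:gh,go,gr,gx,gy,ho,hr,hx,hy,or,ox,oy,rx,ry
∂2: piv[fgo,fgr,fgx,fgy,fhr,for,foy,frx,gho,ghr,ghy,gox,gry,hox] rk=14  ker:grx,hor,hoy,hrx,hry,orx
rk∂_2=14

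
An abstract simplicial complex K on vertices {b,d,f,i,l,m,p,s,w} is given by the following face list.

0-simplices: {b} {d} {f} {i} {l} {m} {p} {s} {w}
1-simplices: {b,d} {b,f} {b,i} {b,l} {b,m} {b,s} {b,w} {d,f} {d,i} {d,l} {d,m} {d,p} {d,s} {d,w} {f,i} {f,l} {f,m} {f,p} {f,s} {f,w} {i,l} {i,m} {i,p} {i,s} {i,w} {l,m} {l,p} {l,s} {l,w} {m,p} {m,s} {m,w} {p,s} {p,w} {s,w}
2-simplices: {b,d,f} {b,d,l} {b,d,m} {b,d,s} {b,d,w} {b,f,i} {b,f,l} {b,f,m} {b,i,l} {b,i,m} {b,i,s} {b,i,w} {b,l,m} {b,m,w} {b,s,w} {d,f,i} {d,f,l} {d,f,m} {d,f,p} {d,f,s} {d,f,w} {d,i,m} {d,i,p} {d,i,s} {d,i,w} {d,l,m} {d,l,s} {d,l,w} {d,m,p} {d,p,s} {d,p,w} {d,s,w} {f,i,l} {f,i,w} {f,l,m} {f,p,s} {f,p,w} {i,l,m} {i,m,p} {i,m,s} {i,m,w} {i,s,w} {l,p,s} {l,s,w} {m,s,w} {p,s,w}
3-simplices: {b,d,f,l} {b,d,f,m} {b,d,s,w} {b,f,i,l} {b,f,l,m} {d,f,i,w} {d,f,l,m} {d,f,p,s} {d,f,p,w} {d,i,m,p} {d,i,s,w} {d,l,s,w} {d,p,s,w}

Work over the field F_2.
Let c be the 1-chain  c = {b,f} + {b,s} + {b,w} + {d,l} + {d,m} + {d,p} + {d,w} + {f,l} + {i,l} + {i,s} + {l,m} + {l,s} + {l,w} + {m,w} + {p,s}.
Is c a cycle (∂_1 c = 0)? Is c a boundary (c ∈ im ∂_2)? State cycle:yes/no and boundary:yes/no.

n_0=9 n_1=35 n_2=46 n_3=13  [Z2]
∂1: piv[bd,bf,bi,bl,bm,bs,bw,dp] rk=8  ker:df,di,dl,dm,ds,dw,fi,fl,fm,fp,fs,fw,il,im,ip,is,iw,lm,lp,ls,lw,mp,ms,mw,ps,pw,sw
∂2: piv[bdf,bdl,bdm,bds,bdw,bfi,bfl,bfm,bil,bim,bis,biw,blm,bmw,bsw,dfi,dfp,dfs,dfw,dip,dls,dlw,dmp,dps,dpw,ims,lps] rk=27  ker:dfl,dfm,dim,dis,diw,dlm,dsw,fil,fiw,flm,fps,fpw,ilm,imp,imw,isw,lsw,msw,psw
∂3: piv[bdfl,bdfm,bdsw,bfil,bflm,dfiw,dflm,dfps,dfpw,dimp,disw,dlsw,dpsw] rk=13
∂1c = {b} + {m}

cycle:no boundary:no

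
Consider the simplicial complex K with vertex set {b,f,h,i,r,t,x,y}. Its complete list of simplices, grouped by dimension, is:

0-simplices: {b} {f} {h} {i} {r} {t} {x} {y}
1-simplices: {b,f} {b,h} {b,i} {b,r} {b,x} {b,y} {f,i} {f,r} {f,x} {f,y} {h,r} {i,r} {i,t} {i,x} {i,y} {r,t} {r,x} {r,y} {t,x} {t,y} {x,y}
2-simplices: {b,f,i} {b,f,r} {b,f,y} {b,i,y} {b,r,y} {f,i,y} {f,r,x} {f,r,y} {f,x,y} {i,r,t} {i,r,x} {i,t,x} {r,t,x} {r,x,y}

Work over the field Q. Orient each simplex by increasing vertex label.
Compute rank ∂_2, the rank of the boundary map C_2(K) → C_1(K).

rank∂_2=10

n_0=8 n_1=21 n_2=14  [Q]
∂1: piv[bf,bh,bi,br,bx,by,it] rk=7  ker:fi,fr,fx,fy,hr,ir,ix,iy,rt,rx,ry,tx,ty,xy
∂2: piv[bfi,bfr,bfy,biy,bry,frx,fxy,irt,irx,itx] rk=10  ker:fiy,fry,rtx,rxy
rk∂_2=10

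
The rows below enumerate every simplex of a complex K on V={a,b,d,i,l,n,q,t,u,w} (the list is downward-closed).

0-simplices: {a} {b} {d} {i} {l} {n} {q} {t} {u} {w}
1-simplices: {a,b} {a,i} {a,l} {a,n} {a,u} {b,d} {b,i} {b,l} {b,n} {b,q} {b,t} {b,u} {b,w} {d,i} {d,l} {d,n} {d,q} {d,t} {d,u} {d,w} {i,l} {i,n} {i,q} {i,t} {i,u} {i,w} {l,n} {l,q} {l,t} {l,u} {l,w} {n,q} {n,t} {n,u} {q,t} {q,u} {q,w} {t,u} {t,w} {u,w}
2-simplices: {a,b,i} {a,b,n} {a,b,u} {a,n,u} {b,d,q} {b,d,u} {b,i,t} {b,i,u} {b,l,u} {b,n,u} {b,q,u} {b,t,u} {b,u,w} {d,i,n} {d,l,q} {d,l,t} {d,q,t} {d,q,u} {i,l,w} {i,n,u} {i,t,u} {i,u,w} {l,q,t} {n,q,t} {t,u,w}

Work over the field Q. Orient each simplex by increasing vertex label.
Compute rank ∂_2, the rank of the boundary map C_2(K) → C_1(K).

rank∂_2=21

n_0=10 n_1=40 n_2=25  [Q]
∂1: piv[ab,ai,al,an,au,bd,bq,bt,bw] rk=9  ker:bi,bl,bn,bu,di,dl,dn,dq,dt,du,dw,il,in,iq,it,iu,iw,ln,lq,lt,lu,lw,nq,nt,nu,qt,qu,qw,tu,tw,uw
∂2: piv[abi,abn,abu,anu,bdq,bdu,bit,biu,blu,bqu,btu,buw,din,dlq,dlt,dqt,ilw,inu,iuw,nqt,tuw] rk=21  ker:bnu,dqu,itu,lqt
rk∂_2=21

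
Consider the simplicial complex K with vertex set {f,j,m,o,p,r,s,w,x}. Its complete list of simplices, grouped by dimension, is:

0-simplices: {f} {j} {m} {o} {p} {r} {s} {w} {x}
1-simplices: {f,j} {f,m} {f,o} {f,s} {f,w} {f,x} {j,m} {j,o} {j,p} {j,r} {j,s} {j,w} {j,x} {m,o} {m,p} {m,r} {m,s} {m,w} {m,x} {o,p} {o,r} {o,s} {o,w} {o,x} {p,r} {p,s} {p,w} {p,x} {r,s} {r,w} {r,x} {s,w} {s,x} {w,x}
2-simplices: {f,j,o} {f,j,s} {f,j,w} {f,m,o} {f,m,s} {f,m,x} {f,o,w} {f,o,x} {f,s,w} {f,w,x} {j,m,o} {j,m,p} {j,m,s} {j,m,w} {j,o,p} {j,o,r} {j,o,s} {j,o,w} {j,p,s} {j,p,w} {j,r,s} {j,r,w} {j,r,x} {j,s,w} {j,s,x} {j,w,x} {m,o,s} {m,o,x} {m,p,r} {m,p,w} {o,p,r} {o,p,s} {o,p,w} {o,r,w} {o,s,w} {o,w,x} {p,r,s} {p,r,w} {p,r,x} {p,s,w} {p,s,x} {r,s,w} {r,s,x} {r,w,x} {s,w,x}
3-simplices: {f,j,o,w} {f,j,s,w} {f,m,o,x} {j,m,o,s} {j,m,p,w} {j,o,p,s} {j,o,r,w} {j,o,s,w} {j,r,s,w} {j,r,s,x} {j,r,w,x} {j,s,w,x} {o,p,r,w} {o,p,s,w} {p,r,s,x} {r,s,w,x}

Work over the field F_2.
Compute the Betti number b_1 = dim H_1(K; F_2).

n_0=9 n_1=34 n_2=45 n_3=16  [Z2]
∂1: piv[fj,fm,fo,fs,fw,fx,jp,jr] rk=8  ker:jm,jo,js,jw,jx,mo,mp,mr,ms,mw,mx,op,or,os,ow,ox,pr,ps,pw,px,rs,rw,rx,sw,sx,wx
∂2: piv[fjo,fjs,fjw,fmo,fms,fmx,fow,fox,fsw,fwx,jmo,jmp,jmw,jop,jor,jos,jps,jpw,jrs,jrw,jrx,jsx,jwx,mpr,opr,prx] rk=26  ker:jms,jow,jsw,mos,mox,mpw,ops,opw,orw,osw,owx,prs,prw,psw,psx,rsw,rsx,rwx,swx
∂3: piv[fjow,fjsw,fmox,jmos,jmpw,jops,jorw,josw,jrsw,jrsx,jrwx,jswx,oprw,opsw,prsx] rk=15  ker:rswx
b_1=(34−8)−26=0

b_1=0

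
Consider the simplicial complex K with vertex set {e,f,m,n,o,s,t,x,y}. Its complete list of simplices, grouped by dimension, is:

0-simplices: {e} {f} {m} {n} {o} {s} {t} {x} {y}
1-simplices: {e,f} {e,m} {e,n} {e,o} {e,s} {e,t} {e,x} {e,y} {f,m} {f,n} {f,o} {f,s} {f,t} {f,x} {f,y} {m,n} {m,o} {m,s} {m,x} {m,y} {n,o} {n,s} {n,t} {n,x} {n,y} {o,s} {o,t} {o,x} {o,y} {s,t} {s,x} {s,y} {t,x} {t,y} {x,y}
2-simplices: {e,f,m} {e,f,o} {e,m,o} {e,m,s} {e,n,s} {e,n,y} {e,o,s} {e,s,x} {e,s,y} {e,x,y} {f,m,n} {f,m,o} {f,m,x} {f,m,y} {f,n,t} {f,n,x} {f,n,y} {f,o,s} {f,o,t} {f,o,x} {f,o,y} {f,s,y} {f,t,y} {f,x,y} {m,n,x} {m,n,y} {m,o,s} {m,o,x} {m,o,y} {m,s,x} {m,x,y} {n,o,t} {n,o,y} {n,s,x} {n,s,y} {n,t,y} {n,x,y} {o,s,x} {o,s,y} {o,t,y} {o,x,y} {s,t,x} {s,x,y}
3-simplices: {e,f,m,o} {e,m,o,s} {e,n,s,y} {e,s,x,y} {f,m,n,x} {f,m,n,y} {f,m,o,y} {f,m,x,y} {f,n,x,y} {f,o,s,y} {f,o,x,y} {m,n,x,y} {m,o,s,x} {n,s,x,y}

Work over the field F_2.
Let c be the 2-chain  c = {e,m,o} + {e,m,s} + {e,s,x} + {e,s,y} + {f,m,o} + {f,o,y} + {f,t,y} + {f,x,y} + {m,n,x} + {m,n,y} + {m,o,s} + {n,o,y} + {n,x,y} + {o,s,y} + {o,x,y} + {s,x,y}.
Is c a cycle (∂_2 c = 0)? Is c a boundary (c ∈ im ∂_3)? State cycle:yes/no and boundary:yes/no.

cycle:no boundary:no

n_0=9 n_1=35 n_2=43 n_3=14  [Z2]
∂1: piv[ef,em,en,eo,es,et,ex,ey] rk=8  ker:fm,fn,fo,fs,ft,fx,fy,mn,mo,ms,mx,my,no,ns,nt,nx,ny,os,ot,ox,oy,st,sx,sy,tx,ty,xy
∂2: piv[efm,efo,emo,ems,ens,eny,eos,esx,esy,exy,fmn,fmx,fmy,fnt,fnx,fny,fos,fot,fox,foy,fsy,fty,fxy,not,stx] rk=25  ker:fmo,mnx,mny,mos,mox,moy,msx,mxy,noy,nsx,nsy,nty,nxy,osx,osy,oty,oxy,sxy
∂3: piv[efmo,emos,ensy,esxy,fmnx,fmny,fmoy,fmxy,fnxy,fosy,foxy,mosx,nsxy] rk=13  ker:mnxy
∂2c = {e,o} + {e,s} + {e,x} + {e,y} + {f,m} + {f,t} + {f,x} + {f,y} + {m,o} + {m,x} + {m,y} + {n,o} + {n,y} + {o,x} + {s,y} + {t,y}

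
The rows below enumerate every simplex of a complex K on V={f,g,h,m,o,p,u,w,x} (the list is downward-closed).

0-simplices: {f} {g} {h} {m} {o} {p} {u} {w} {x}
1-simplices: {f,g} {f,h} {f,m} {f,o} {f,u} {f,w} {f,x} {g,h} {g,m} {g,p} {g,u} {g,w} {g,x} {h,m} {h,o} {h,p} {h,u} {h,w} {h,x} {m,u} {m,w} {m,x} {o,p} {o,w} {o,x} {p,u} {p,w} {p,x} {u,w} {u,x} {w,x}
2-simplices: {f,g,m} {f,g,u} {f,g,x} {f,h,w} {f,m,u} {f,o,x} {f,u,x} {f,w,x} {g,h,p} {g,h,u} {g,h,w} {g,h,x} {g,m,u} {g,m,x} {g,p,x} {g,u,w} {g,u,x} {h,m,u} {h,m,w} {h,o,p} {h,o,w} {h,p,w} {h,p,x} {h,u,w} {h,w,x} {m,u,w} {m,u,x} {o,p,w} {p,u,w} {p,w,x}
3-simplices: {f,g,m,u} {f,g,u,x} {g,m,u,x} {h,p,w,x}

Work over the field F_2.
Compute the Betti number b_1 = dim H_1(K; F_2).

b_1=1

n_0=9 n_1=31 n_2=30 n_3=4  [Z2]
∂1: piv[fg,fh,fm,fo,fu,fw,fx,gp] rk=8  ker:gh,gm,gu,gw,gx,hm,ho,hp,hu,hw,hx,mu,mw,mx,op,ow,ox,pu,pw,px,uw,ux,wx
∂2: piv[fgm,fgu,fgx,fhw,fmu,fox,fux,fwx,ghp,ghu,ghw,ghx,gmx,gpx,guw,hmu,hmw,hop,how,hpw,hwx,puw] rk=22  ker:gmu,gux,hpx,huw,muw,mux,opw,pwx
∂3: piv[fgmu,fgux,gmux,hpwx] rk=4
b_1=(31−8)−22=1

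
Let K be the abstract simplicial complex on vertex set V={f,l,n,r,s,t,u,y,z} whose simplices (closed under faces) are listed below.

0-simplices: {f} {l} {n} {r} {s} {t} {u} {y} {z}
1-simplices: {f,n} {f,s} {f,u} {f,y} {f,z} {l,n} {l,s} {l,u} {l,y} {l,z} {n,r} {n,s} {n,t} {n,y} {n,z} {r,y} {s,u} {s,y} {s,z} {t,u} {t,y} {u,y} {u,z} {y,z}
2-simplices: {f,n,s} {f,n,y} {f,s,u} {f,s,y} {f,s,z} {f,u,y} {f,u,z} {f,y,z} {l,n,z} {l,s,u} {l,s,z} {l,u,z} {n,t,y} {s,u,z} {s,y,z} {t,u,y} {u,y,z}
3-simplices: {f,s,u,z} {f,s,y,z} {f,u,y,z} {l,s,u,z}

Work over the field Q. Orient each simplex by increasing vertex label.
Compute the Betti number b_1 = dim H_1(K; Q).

n_0=9 n_1=24 n_2=17 n_3=4  [Q]
∂1: piv[fn,fs,fu,fy,fz,ln,nr,nt] rk=8  ker:ls,lu,ly,lz,ns,ny,nz,ry,su,sy,sz,tu,ty,uy,uz,yz
∂2: piv[fns,fny,fsu,fsy,fsz,fuy,fuz,fyz,lnz,lsu,lsz,nty,tuy] rk=13  ker:luz,suz,syz,uyz
∂3: piv[fsuz,fsyz,fuyz,lsuz] rk=4
b_1=(24−8)−13=3

b_1=3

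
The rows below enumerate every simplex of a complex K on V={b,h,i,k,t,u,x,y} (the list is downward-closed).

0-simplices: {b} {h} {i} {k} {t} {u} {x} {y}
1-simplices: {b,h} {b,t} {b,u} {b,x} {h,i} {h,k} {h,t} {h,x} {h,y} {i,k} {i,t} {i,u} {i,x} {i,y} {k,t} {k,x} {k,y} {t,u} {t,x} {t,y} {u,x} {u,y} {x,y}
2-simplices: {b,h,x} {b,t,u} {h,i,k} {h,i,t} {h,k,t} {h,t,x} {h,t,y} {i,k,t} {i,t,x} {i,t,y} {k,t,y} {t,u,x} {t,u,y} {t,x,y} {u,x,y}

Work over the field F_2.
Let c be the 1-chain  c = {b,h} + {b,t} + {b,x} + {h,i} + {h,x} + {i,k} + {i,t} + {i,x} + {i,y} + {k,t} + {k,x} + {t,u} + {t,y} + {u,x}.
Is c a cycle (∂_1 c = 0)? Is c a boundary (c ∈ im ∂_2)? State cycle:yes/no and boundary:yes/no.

cycle:no boundary:no

n_0=8 n_1=23 n_2=15  [Z2]
∂1: piv[bh,bt,bu,bx,hi,hk,hy] rk=7  ker:ht,hx,ik,it,iu,ix,iy,kt,kx,ky,tu,tx,ty,ux,uy,xy
∂2: piv[bhx,btu,hik,hit,hkt,htx,hty,itx,ity,kty,tux,tuy,txy] rk=13  ker:ikt,uxy
∂1c = {b} + {h} + {i} + {k} + {t} + {x}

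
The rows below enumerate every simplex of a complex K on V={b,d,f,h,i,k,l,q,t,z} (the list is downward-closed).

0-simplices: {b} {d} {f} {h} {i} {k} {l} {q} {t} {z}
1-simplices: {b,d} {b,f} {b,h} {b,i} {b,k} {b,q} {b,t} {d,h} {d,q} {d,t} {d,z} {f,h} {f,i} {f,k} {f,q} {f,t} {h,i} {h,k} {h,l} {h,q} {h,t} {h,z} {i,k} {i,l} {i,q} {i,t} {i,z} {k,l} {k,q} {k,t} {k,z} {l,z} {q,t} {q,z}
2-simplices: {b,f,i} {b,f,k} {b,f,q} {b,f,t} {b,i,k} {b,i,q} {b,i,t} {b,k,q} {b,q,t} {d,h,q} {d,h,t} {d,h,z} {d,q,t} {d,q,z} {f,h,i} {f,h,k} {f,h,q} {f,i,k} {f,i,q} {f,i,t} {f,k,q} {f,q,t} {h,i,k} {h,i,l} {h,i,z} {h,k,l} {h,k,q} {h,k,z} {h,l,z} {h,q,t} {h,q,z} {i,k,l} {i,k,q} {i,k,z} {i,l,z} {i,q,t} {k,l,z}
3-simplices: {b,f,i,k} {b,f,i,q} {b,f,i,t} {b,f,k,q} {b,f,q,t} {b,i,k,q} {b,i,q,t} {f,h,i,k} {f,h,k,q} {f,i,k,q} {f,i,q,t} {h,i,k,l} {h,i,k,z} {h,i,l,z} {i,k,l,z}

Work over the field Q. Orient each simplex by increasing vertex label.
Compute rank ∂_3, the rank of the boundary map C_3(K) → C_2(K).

n_0=10 n_1=34 n_2=37 n_3=15  [Q]
∂1: piv[bd,bf,bh,bi,bk,bq,bt,dz,hl] rk=9  ker:dh,dq,dt,fh,fi,fk,fq,ft,hi,hk,hq,ht,hz,ik,il,iq,it,iz,kl,kq,kt,kz,lz,qt,qz
∂2: piv[bfi,bfk,bfq,bft,bik,biq,bit,bkq,bqt,dhq,dht,dhz,dqt,dqz,fhi,fhk,fhq,hil,hiz,hkl,hkz,hlz] rk=22  ker:fik,fiq,fit,fkq,fqt,hik,hkq,hqt,hqz,ikl,ikq,ikz,ilz,iqt,klz
∂3: piv[bfik,bfiq,bfit,bfkq,bfqt,bikq,biqt,fhik,fhkq,hikl,hikz,hilz,iklz] rk=13  ker:fikq,fiqt
rk∂_3=13

rank∂_3=13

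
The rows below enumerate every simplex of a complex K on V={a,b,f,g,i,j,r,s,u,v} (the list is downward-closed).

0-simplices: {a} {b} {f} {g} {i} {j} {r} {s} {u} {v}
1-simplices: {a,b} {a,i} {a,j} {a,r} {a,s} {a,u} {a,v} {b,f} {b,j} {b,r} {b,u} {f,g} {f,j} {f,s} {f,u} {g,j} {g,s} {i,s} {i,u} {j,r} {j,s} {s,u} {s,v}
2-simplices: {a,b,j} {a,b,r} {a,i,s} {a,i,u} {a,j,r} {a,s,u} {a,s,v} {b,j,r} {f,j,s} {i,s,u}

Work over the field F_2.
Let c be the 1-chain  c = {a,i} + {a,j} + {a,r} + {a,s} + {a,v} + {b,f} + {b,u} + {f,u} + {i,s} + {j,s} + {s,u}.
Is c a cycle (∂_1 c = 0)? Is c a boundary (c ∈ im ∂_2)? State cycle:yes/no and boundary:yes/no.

cycle:no boundary:no

n_0=10 n_1=23 n_2=10  [Z2]
∂1: piv[ab,ai,aj,ar,as,au,av,bf,fg] rk=9  ker:bj,br,bu,fj,fs,fu,gj,gs,is,iu,jr,js,su,sv
∂2: piv[abj,abr,ais,aiu,ajr,asu,asv,fjs] rk=8  ker:bjr,isu
∂1c = {a} + {r} + {u} + {v}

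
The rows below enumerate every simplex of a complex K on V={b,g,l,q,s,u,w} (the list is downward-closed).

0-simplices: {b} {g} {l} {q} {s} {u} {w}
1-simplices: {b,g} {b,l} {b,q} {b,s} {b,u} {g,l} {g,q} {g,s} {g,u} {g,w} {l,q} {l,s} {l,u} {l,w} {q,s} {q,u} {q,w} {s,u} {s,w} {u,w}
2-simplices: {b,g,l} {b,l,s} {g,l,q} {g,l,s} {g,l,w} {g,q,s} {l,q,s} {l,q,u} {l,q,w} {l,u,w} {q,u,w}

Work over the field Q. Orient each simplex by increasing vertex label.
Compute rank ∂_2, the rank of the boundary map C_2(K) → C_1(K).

n_0=7 n_1=20 n_2=11  [Q]
∂1: piv[bg,bl,bq,bs,bu,gw] rk=6  ker:gl,gq,gs,gu,lq,ls,lu,lw,qs,qu,qw,su,sw,uw
∂2: piv[bgl,bls,glq,gls,glw,gqs,lqu,lqw,luw] rk=9  ker:lqs,quw
rk∂_2=9

rank∂_2=9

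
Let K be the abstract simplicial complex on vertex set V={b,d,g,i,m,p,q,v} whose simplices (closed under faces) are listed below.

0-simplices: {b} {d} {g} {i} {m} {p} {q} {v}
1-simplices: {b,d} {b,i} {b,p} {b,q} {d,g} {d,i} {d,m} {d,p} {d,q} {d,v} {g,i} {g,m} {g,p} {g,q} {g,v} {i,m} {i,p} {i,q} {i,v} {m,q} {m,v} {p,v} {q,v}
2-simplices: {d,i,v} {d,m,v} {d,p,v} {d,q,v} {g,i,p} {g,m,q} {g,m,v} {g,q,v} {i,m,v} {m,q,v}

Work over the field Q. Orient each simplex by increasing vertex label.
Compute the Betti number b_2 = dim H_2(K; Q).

n_0=8 n_1=23 n_2=10  [Q]
∂1: piv[bd,bi,bp,bq,dg,dm,dv] rk=7  ker:di,dp,dq,gi,gm,gp,gq,gv,im,ip,iq,iv,mq,mv,pv,qv
∂2: piv[div,dmv,dpv,dqv,gip,gmq,gmv,gqv,imv] rk=9  ker:mqv
b_2=(10−9)−0=1

b_2=1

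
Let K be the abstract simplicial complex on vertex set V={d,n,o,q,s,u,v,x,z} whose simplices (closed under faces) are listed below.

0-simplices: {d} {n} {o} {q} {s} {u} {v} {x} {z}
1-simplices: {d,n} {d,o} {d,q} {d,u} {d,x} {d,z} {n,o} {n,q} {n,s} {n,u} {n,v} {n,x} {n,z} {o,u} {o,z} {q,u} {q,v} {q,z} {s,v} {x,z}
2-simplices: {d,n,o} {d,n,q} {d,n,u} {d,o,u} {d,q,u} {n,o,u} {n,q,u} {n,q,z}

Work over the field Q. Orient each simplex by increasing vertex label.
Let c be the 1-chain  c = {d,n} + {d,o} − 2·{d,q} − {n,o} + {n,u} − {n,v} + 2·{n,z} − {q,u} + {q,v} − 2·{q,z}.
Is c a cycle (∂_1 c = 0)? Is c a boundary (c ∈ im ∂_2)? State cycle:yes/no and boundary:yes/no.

n_0=9 n_1=20 n_2=8  [Q]
∂1: piv[dn,do,dq,du,dx,dz,ns,nv] rk=8  ker:no,nq,nu,nx,nz,ou,oz,qu,qv,qz,sv,xz
∂2: piv[dno,dnq,dnu,dou,dqu,nqz] rk=6  ker:nou,nqu
∂1c = 0
c vs im∂2: residual ≠ 0 ⇒ not boundary

cycle:yes boundary:no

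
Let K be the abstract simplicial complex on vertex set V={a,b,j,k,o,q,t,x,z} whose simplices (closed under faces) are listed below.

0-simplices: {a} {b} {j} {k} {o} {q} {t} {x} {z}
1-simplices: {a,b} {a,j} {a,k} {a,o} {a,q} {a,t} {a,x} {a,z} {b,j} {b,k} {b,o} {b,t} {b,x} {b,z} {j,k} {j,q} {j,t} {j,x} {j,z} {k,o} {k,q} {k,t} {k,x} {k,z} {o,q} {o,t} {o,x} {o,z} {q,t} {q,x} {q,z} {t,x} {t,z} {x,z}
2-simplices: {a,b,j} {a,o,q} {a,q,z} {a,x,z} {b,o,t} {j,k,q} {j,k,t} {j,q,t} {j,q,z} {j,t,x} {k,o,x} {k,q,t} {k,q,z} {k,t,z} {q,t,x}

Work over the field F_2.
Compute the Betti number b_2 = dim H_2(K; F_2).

b_2=1

n_0=9 n_1=34 n_2=15  [Z2]
∂1: piv[ab,aj,ak,ao,aq,at,ax,az] rk=8  ker:bj,bk,bo,bt,bx,bz,jk,jq,jt,jx,jz,ko,kq,kt,kx,kz,oq,ot,ox,oz,qt,qx,qz,tx,tz,xz
∂2: piv[abj,aoq,aqz,axz,bot,jkq,jkt,jqt,jqz,jtx,kox,kqz,ktz,qtx] rk=14  ker:kqt
b_2=(15−14)−0=1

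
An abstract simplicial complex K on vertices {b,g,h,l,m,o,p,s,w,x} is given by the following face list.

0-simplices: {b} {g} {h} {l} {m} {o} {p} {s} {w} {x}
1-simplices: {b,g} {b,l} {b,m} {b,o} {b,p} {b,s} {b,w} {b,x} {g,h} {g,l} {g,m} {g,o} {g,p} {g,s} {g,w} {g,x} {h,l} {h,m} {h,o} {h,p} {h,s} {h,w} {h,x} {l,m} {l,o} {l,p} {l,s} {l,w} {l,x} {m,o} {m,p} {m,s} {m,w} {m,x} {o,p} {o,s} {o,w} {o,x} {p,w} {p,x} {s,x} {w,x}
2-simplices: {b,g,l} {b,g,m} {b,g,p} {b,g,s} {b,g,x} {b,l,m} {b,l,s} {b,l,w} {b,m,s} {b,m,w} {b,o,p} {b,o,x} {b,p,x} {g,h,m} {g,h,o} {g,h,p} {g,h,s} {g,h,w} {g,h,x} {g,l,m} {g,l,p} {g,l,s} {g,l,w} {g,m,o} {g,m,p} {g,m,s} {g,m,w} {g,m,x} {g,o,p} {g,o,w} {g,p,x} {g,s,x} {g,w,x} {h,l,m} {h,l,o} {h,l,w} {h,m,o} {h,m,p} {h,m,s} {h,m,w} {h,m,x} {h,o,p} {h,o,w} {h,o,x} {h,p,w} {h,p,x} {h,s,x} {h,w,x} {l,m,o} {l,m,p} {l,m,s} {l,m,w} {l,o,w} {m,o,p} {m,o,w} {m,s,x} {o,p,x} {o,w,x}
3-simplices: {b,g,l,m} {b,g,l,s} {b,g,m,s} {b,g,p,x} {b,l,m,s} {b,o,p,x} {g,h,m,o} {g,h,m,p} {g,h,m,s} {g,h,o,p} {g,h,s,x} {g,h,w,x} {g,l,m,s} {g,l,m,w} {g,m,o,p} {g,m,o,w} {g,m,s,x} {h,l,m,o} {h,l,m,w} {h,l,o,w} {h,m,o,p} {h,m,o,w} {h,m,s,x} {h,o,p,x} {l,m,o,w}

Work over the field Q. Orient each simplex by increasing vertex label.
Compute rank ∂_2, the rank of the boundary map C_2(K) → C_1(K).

n_0=10 n_1=42 n_2=58 n_3=25  [Q]
∂1: piv[bg,bl,bm,bo,bp,bs,bw,bx,gh] rk=9  ker:gl,gm,go,gp,gs,gw,gx,hl,hm,ho,hp,hs,hw,hx,lm,lo,lp,ls,lw,lx,mo,mp,ms,mw,mx,op,os,ow,ox,pw,px,sx,wx
∂2: piv[bgl,bgm,bgp,bgs,bgx,blm,bls,blw,bms,bmw,bop,box,bpx,ghm,gho,ghp,ghs,ghw,ghx,glp,glw,gmo,gmp,gmx,gop,gow,gsx,gwx,hlm,hlo,hpw] rk=31  ker:glm,gls,gms,gmw,gpx,hlw,hmo,hmp,hms,hmw,hmx,hop,how,hox,hpx,hsx,hwx,lmo,lmp,lms,lmw,low,mop,mow,msx,opx,owx
∂3: piv[bglm,bgls,bgms,bgpx,blms,bopx,ghmo,ghmp,ghms,ghop,ghsx,ghwx,glmw,gmop,gmow,gmsx,hlmo,hlmw,hlow,hmow,hmsx,hopx] rk=22  ker:glms,hmop,lmow
rk∂_2=31

rank∂_2=31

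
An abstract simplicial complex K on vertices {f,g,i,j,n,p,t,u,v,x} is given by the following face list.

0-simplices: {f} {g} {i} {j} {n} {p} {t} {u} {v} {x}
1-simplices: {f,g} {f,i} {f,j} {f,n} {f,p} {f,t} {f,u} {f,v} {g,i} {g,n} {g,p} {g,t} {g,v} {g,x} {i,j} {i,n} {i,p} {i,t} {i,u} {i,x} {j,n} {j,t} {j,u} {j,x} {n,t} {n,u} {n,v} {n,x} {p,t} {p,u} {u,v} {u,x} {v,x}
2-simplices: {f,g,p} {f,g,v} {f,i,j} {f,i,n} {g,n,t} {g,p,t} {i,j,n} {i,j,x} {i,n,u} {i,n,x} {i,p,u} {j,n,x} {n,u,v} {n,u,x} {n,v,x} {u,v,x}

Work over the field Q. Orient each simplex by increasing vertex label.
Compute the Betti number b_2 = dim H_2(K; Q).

n_0=10 n_1=33 n_2=16  [Q]
∂1: piv[fg,fi,fj,fn,fp,ft,fu,fv,gx] rk=9  ker:gi,gn,gp,gt,gv,ij,in,ip,it,iu,ix,jn,jt,ju,jx,nt,nu,nv,nx,pt,pu,uv,ux,vx
∂2: piv[fgp,fgv,fij,fin,gnt,gpt,ijn,ijx,inu,inx,ipu,nuv,nux,nvx] rk=14  ker:jnx,uvx
b_2=(16−14)−0=2

b_2=2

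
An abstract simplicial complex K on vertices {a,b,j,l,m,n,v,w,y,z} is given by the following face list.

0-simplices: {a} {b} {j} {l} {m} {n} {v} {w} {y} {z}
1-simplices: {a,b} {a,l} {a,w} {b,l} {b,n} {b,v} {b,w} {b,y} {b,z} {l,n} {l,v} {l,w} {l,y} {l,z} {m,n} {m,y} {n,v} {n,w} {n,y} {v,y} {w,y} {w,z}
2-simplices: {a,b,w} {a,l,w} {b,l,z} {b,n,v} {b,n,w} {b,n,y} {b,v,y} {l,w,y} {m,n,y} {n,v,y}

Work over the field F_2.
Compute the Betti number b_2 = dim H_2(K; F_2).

b_2=1

n_0=10 n_1=22 n_2=10  [Z2]
∂1: piv[ab,al,aw,bn,bv,by,bz,mn] rk=8  ker:bl,bw,ln,lv,lw,ly,lz,my,nv,nw,ny,vy,wy,wz
∂2: piv[abw,alw,blz,bnv,bnw,bny,bvy,lwy,mny] rk=9  ker:nvy
b_2=(10−9)−0=1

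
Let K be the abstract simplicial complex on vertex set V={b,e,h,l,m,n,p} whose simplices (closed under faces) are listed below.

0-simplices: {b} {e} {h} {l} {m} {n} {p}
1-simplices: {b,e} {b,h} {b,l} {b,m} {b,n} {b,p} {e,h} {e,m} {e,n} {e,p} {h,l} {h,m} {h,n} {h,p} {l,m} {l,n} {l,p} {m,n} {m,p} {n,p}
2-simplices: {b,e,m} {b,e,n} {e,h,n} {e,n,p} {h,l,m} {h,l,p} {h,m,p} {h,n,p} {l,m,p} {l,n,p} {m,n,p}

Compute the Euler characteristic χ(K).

n_0=7 n_1=20 n_2=11
χ=+7−20+11=-2

χ(K)=-2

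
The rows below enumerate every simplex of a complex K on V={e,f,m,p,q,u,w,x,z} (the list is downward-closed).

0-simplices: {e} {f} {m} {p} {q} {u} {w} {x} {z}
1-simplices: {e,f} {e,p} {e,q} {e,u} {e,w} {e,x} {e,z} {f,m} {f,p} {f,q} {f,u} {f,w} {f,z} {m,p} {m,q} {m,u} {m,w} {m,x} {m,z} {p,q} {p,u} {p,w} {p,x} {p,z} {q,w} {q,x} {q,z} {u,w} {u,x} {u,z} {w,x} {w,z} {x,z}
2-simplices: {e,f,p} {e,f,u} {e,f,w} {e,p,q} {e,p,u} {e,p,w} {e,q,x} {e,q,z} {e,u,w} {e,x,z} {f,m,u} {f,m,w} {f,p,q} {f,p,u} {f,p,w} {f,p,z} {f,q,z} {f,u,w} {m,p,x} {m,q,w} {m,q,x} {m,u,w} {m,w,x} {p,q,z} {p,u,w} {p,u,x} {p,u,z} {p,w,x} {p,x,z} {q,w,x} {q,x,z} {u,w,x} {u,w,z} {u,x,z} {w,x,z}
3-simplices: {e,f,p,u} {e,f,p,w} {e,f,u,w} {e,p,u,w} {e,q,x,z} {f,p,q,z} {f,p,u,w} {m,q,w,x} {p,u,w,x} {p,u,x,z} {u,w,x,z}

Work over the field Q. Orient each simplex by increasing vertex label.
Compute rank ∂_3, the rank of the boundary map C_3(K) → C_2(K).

n_0=9 n_1=33 n_2=35 n_3=11  [Q]
∂1: piv[ef,ep,eq,eu,ew,ex,ez,fm] rk=8  ker:fp,fq,fu,fw,fz,mp,mq,mu,mw,mx,mz,pq,pu,pw,px,pz,qw,qx,qz,uw,ux,uz,wx,wz,xz
∂2: piv[efp,efu,efw,epq,epu,epw,eqx,eqz,euw,exz,fmu,fmw,fpq,fpz,fqz,mpx,mqw,mqx,mwx,pux,puz,pwx,pxz,uwz] rk=24  ker:fpu,fpw,fuw,muw,pqz,puw,qwx,qxz,uwx,uxz,wxz
∂3: piv[efpu,efpw,efuw,epuw,eqxz,fpqz,mqwx,puwx,puxz,uwxz] rk=10  ker:fpuw
rk∂_3=10

rank∂_3=10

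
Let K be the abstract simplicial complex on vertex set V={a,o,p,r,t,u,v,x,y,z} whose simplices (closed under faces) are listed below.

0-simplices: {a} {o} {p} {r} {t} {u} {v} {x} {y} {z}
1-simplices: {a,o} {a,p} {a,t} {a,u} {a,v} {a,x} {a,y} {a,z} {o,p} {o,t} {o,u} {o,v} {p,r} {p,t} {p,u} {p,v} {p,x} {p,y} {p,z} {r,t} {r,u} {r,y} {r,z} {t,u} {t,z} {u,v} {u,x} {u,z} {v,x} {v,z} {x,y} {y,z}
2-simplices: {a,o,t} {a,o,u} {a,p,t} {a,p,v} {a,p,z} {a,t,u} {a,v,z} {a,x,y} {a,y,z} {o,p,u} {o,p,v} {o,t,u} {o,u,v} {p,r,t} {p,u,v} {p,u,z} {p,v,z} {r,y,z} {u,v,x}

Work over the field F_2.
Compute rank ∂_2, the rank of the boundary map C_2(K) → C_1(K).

rank∂_2=16

n_0=10 n_1=32 n_2=19  [Z2]
∂1: piv[ao,ap,at,au,av,ax,ay,az,pr] rk=9  ker:op,ot,ou,ov,pt,pu,pv,px,py,pz,rt,ru,ry,rz,tu,tz,uv,ux,uz,vx,vz,xy,yz
∂2: piv[aot,aou,apt,apv,apz,atu,avz,axy,ayz,opu,opv,ouv,prt,puz,ryz,uvx] rk=16  ker:otu,puv,pvz
rk∂_2=16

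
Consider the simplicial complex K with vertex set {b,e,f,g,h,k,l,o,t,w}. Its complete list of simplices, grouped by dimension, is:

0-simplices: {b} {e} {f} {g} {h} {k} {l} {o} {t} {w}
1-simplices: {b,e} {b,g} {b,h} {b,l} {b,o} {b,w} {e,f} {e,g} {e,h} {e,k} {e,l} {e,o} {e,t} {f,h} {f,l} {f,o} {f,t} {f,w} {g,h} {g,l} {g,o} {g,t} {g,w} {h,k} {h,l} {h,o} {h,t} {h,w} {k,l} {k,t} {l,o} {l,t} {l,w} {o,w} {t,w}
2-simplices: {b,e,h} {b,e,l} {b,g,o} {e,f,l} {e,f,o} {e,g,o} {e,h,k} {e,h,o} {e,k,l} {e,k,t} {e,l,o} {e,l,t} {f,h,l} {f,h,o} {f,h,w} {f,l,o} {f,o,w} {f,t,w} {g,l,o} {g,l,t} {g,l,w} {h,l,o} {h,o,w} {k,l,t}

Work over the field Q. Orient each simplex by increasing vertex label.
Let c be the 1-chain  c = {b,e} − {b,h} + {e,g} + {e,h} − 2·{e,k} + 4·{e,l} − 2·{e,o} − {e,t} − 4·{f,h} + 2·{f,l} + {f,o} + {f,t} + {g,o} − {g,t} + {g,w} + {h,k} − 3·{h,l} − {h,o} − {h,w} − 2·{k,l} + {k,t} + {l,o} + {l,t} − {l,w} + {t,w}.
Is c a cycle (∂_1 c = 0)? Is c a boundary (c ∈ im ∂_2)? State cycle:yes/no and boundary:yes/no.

n_0=10 n_1=35 n_2=24  [Q]
∂1: piv[be,bg,bh,bl,bo,bw,ef,ek,et] rk=9  ker:eg,eh,el,eo,fh,fl,fo,ft,fw,gh,gl,go,gt,gw,hk,hl,ho,ht,hw,kl,kt,lo,lt,lw,ow,tw
∂2: piv[beh,bel,bgo,efl,efo,ego,ehk,eho,ekl,ekt,elo,elt,fhl,fho,fhw,fow,ftw,glo,glt,glw] rk=20  ker:flo,hlo,how,klt
∂1c = 0
c vs im∂2: reduces to 0 ⇒ boundary

cycle:yes boundary:yes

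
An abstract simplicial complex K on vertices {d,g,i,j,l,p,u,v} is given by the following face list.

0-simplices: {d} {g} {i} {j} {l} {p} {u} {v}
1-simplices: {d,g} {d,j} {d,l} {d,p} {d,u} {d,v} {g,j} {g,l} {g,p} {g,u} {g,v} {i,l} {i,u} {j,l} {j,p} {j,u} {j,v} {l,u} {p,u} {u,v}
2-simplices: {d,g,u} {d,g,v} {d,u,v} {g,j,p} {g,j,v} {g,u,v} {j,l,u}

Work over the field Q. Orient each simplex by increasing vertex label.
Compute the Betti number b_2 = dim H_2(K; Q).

b_2=1

n_0=8 n_1=20 n_2=7  [Q]
∂1: piv[dg,dj,dl,dp,du,dv,il] rk=7  ker:gj,gl,gp,gu,gv,iu,jl,jp,ju,jv,lu,pu,uv
∂2: piv[dgu,dgv,duv,gjp,gjv,jlu] rk=6  ker:guv
b_2=(7−6)−0=1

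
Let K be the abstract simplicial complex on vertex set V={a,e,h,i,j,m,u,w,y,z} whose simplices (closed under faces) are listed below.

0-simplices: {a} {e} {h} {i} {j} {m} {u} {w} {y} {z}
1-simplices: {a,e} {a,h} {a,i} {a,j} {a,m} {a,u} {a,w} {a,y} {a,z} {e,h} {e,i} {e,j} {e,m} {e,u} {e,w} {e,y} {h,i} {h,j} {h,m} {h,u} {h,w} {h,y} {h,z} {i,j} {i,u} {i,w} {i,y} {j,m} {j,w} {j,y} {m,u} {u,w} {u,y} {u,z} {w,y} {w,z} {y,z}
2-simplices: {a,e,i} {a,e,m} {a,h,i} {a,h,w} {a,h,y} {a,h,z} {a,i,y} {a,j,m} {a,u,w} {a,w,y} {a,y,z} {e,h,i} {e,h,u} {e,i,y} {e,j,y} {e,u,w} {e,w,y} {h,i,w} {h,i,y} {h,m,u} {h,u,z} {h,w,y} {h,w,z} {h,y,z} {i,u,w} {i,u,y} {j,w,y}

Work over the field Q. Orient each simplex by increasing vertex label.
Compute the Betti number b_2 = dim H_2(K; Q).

b_2=3

n_0=10 n_1=37 n_2=27  [Q]
∂1: piv[ae,ah,ai,aj,am,au,aw,ay,az] rk=9  ker:eh,ei,ej,em,eu,ew,ey,hi,hj,hm,hu,hw,hy,hz,ij,iu,iw,iy,jm,jw,jy,mu,uw,uy,uz,wy,wz,yz
∂2: piv[aei,aem,ahi,ahw,ahy,ahz,aiy,ajm,auw,awy,ayz,ehi,ehu,eiy,ejy,euw,ewy,hiw,hmu,huz,hwz,iuw,iuy,jwy] rk=24  ker:hiy,hwy,hyz
b_2=(27−24)−0=3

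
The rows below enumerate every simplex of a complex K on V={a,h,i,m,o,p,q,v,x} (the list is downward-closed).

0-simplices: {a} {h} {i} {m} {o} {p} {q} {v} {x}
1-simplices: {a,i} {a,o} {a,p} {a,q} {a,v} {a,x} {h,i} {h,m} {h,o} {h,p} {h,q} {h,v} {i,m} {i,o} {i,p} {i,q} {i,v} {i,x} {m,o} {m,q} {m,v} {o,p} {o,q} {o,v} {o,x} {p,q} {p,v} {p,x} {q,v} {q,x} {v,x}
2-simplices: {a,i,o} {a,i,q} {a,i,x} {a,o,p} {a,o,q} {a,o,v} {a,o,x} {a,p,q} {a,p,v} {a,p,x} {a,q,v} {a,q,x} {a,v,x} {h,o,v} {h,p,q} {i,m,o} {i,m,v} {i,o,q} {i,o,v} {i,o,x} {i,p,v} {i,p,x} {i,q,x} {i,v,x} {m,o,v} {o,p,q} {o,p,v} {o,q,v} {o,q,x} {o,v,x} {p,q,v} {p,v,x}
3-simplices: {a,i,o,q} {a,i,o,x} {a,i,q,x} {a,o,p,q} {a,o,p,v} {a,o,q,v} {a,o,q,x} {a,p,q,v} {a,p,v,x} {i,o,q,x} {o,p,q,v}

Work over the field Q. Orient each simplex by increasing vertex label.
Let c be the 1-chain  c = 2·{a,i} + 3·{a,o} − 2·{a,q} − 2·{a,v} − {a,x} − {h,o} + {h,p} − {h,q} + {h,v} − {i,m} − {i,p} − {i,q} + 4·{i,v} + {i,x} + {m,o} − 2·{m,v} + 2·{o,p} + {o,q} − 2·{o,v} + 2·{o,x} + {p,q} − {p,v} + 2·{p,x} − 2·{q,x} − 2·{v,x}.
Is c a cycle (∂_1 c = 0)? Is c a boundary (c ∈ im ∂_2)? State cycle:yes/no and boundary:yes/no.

cycle:yes boundary:yes

n_0=9 n_1=31 n_2=32 n_3=11  [Q]
∂1: piv[ai,ao,ap,aq,av,ax,hi,hm] rk=8  ker:ho,hp,hq,hv,im,io,ip,iq,iv,ix,mo,mq,mv,op,oq,ov,ox,pq,pv,px,qv,qx,vx
∂2: piv[aio,aiq,aix,aop,aoq,aov,aox,apq,apv,apx,aqv,aqx,avx,hov,hpq,imo,imv,iov,ipv] rk=19  ker:ioq,iox,ipx,iqx,ivx,mov,opq,opv,oqv,oqx,ovx,pqv,pvx
∂3: piv[aioq,aiox,aiqx,aopq,aopv,aoqv,aoqx,apqv,apvx] rk=9  ker:ioqx,opqv
∂1c = 0
c vs im∂2: reduces to 0 ⇒ boundary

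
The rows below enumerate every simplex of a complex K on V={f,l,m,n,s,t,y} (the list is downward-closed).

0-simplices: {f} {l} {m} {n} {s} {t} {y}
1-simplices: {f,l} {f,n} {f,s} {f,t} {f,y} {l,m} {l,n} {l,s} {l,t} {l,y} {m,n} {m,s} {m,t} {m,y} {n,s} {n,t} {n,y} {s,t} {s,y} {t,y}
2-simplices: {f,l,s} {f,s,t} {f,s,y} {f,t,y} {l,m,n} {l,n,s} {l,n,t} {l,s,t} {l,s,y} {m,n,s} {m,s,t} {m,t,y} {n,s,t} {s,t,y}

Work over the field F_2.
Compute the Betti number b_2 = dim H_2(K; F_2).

n_0=7 n_1=20 n_2=14  [Z2]
∂1: piv[fl,fn,fs,ft,fy,lm] rk=6  ker:ln,ls,lt,ly,mn,ms,mt,my,ns,nt,ny,st,sy,ty
∂2: piv[fls,fst,fsy,fty,lmn,lns,lnt,lst,lsy,mns,mst,mty] rk=12  ker:nst,sty
b_2=(14−12)−0=2

b_2=2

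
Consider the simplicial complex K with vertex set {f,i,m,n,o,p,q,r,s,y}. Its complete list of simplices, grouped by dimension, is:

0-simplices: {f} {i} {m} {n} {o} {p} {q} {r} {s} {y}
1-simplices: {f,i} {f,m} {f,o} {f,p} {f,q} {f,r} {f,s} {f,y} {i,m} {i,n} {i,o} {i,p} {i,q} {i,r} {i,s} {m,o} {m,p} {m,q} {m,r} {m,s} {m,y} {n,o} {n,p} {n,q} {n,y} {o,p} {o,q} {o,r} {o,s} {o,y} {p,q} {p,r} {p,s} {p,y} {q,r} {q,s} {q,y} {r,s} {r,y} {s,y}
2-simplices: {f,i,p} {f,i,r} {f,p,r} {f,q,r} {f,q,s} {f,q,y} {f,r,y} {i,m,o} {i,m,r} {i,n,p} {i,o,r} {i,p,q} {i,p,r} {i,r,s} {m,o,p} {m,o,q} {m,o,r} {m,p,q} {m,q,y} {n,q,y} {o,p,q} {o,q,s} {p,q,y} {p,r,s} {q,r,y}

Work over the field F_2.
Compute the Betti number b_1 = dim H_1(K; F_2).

b_1=10

n_0=10 n_1=40 n_2=25  [Z2]
∂1: piv[fi,fm,fo,fp,fq,fr,fs,fy,in] rk=9  ker:im,io,ip,iq,ir,is,mo,mp,mq,mr,ms,my,no,np,nq,ny,op,oq,or,os,oy,pq,pr,ps,py,qr,qs,qy,rs,ry,sy
∂2: piv[fip,fir,fpr,fqr,fqs,fqy,fry,imo,imr,inp,ior,ipq,irs,mop,moq,mpq,mqy,nqy,oqs,pqy,prs] rk=21  ker:ipr,mor,opq,qry
b_1=(40−9)−21=10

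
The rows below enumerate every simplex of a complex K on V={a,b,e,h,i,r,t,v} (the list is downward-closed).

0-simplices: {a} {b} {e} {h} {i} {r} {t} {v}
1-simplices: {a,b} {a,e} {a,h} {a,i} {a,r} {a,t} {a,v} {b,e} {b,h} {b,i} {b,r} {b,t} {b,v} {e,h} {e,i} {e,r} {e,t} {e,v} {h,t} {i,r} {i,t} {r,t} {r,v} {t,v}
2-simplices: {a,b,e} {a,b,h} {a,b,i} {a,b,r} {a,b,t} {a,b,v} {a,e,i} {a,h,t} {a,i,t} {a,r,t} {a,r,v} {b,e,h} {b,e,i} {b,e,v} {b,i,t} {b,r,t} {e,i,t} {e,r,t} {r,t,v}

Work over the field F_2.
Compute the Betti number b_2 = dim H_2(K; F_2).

n_0=8 n_1=24 n_2=19  [Z2]
∂1: piv[ab,ae,ah,ai,ar,at,av] rk=7  ker:be,bh,bi,br,bt,bv,eh,ei,er,et,ev,ht,ir,it,rt,rv,tv
∂2: piv[abe,abh,abi,abr,abt,abv,aei,aht,ait,art,arv,beh,bev,eit,ert,rtv] rk=16  ker:bei,bit,brt
b_2=(19−16)−0=3

b_2=3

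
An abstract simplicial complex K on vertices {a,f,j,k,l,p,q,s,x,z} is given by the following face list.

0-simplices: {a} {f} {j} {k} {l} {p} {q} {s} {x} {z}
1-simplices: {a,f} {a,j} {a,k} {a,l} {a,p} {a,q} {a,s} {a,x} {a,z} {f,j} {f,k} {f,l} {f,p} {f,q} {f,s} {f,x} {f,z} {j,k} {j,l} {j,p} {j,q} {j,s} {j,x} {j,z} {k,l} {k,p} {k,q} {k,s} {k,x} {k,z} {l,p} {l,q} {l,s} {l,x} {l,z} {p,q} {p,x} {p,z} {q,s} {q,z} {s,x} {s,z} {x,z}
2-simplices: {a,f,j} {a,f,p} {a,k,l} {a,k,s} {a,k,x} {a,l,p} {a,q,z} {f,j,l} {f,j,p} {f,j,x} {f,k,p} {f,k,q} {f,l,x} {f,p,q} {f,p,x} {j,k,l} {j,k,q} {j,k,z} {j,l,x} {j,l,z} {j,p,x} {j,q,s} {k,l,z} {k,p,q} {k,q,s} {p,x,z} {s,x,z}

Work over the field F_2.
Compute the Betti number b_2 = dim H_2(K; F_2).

n_0=10 n_1=43 n_2=27  [Z2]
∂1: piv[af,aj,ak,al,ap,aq,as,ax,az] rk=9  ker:fj,fk,fl,fp,fq,fs,fx,fz,jk,jl,jp,jq,js,jx,jz,kl,kp,kq,ks,kx,kz,lp,lq,ls,lx,lz,pq,px,pz,qs,qz,sx,sz,xz
∂2: piv[afj,afp,akl,aks,akx,alp,aqz,fjl,fjp,fjx,fkp,fkq,flx,fpq,fpx,jkl,jkq,jkz,jlz,jqs,kqs,pxz,sxz] rk=23  ker:jlx,jpx,klz,kpq
b_2=(27−23)−0=4

b_2=4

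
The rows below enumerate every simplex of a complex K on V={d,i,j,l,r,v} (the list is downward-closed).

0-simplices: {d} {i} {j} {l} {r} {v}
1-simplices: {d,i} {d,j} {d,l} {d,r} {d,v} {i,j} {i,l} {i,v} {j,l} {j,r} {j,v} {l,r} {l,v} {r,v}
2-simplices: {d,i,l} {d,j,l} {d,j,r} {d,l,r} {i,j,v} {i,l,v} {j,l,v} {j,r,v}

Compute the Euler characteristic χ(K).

n_0=6 n_1=14 n_2=8
χ=+6−14+8=0

χ(K)=0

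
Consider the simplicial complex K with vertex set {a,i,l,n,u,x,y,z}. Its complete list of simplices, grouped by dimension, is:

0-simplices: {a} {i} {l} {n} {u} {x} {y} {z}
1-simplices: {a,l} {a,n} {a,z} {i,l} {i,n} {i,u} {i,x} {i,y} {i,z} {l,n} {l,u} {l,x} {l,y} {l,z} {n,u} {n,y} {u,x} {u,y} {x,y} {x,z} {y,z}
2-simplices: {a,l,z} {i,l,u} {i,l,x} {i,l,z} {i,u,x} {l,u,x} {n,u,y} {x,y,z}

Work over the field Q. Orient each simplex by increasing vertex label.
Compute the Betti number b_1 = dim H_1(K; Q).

n_0=8 n_1=21 n_2=8  [Q]
∂1: piv[al,an,az,il,iu,ix,iy] rk=7  ker:in,iz,ln,lu,lx,ly,lz,nu,ny,ux,uy,xy,xz,yz
∂2: piv[alz,ilu,ilx,ilz,iux,nuy,xyz] rk=7  ker:lux
b_1=(21−7)−7=7

b_1=7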